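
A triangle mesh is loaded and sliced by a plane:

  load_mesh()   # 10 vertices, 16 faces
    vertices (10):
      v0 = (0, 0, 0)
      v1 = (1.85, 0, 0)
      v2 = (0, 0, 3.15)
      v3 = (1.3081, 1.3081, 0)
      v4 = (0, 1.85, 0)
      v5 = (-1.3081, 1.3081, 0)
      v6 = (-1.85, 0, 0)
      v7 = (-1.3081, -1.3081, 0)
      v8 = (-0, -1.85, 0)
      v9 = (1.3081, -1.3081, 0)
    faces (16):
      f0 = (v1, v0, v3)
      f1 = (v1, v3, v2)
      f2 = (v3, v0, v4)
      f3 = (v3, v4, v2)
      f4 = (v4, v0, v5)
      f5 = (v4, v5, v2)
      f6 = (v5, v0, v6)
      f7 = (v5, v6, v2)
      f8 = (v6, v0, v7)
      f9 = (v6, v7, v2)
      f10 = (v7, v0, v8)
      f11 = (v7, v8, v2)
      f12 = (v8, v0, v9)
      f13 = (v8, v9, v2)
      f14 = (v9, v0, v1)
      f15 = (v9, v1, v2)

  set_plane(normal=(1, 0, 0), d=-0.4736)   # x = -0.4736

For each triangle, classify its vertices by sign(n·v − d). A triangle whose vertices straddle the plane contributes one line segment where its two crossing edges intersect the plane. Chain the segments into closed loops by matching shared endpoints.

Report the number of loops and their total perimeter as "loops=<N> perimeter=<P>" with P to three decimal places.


loops=1 perimeter=9.128

Straddling triangles (8 of 16):
  (v4,v0,v5) [++-] → (-0.4736, 0.4736, 0)–(-0.4736, 1.6538, 0)  len=1.1802
  (v4,v5,v2) [+-+] → (-0.4736, 1.6538, 0)–(-0.4736, 0.4736, 2.00954)  len=2.3305
  (v5,v0,v6) [-+-] → (-0.4736, 0.4736, 0)–(-0.4736, 0, 0)  len=0.4736
  (v5,v6,v2) [--+] → (-0.4736, 0, 2.3436)–(-0.4736, 0.4736, 2.00954)  len=0.5796
  (v6,v0,v7) [-+-] → (-0.4736, 0, 0)–(-0.4736, -0.4736, 0)  len=0.4736
  (v6,v7,v2) [--+] → (-0.4736, -0.4736, 2.00954)–(-0.4736, 0, 2.3436)  len=0.5796
  (v7,v0,v8) [-++] → (-0.4736, -0.4736, 0)–(-0.4736, -1.6538, 0)  len=1.1802
  (v7,v8,v2) [-++] → (-0.4736, -1.6538, 0)–(-0.4736, -0.4736, 2.00954)  len=2.3305

Chained into 1 loop(s):
  loop 1: 8 segments, perimeter = 9.1277
Total perimeter = 9.128


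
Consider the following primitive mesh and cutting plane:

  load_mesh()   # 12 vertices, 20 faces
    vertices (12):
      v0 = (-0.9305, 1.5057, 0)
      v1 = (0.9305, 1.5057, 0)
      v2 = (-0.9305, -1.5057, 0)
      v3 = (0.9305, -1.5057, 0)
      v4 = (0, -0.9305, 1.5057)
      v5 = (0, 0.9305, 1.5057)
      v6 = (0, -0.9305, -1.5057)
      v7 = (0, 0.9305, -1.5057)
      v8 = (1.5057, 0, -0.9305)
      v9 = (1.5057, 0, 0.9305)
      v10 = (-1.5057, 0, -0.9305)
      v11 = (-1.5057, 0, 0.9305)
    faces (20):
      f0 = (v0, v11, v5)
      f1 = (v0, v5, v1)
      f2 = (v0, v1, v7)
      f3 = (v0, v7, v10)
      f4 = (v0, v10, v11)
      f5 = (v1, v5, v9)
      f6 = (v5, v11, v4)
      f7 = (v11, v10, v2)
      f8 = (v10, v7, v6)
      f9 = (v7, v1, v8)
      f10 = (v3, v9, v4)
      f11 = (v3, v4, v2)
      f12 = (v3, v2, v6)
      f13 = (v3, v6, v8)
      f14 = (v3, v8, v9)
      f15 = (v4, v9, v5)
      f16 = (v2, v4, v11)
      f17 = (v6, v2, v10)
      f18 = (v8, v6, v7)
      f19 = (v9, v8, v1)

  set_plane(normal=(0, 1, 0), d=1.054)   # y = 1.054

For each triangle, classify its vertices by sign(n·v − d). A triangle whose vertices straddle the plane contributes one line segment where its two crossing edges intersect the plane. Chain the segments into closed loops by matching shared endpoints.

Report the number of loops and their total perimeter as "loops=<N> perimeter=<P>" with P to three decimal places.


Straddling triangles (8 of 20):
  (v0,v11,v5) [+--] → (-1.10306, 1.054, 0.279144)–(-0.199786, 1.054, 1.18241)  len=1.2774
  (v0,v5,v1) [+-+] → (-0.199786, 1.054, 1.18241)–(0.199786, 1.054, 1.18241)  len=0.3996
  (v0,v1,v7) [++-] → (0.199786, 1.054, -1.18241)–(-0.199786, 1.054, -1.18241)  len=0.3996
  (v0,v7,v10) [+--] → (-0.199786, 1.054, -1.18241)–(-1.10306, 1.054, -0.279144)  len=1.2774
  (v0,v10,v11) [+--] → (-1.10306, 1.054, -0.279144)–(-1.10306, 1.054, 0.279144)  len=0.5583
  (v1,v5,v9) [+--] → (0.199786, 1.054, 1.18241)–(1.10306, 1.054, 0.279144)  len=1.2774
  (v7,v1,v8) [-+-] → (0.199786, 1.054, -1.18241)–(1.10306, 1.054, -0.279144)  len=1.2774
  (v9,v8,v1) [--+] → (1.10306, 1.054, -0.279144)–(1.10306, 1.054, 0.279144)  len=0.5583

Chained into 1 loop(s):
  loop 1: 8 segments, perimeter = 7.0254
Total perimeter = 7.025

loops=1 perimeter=7.025


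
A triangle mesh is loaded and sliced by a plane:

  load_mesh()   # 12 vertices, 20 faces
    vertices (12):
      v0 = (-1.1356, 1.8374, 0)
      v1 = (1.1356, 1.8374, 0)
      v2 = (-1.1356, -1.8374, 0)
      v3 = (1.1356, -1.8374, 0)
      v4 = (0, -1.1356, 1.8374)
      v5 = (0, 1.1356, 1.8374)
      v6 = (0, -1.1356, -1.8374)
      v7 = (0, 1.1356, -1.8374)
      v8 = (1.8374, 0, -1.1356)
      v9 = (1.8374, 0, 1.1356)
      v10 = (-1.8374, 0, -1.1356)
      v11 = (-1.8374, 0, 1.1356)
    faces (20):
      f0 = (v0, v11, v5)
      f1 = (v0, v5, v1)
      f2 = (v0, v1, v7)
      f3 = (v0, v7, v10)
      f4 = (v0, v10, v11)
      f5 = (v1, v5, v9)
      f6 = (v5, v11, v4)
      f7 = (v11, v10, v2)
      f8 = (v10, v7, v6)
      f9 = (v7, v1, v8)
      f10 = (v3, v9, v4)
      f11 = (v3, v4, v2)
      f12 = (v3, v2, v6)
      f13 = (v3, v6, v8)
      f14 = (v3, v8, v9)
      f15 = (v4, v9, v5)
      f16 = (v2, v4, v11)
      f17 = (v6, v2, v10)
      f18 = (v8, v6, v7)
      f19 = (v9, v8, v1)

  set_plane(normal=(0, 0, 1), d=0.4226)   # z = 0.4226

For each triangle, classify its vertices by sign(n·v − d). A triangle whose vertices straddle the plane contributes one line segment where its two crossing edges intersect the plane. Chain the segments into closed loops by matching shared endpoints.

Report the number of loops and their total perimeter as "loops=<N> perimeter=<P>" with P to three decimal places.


loops=1 perimeter=11.392

Straddling triangles (10 of 20):
  (v0,v11,v5) [-++] → (-1.39677, 1.15363, 0.4226)–(-0.874413, 1.67599, 0.4226)  len=0.7387
  (v0,v5,v1) [-+-] → (-0.874413, 1.67599, 0.4226)–(0.874413, 1.67599, 0.4226)  len=1.7488
  (v0,v10,v11) [--+] → (-1.8374, 0, 0.4226)–(-1.39677, 1.15363, 0.4226)  len=1.2349
  (v1,v5,v9) [-++] → (0.874413, 1.67599, 0.4226)–(1.39677, 1.15363, 0.4226)  len=0.7387
  (v11,v10,v2) [+--] → (-1.8374, 0, 0.4226)–(-1.39677, -1.15363, 0.4226)  len=1.2349
  (v3,v9,v4) [-++] → (1.39677, -1.15363, 0.4226)–(0.874413, -1.67599, 0.4226)  len=0.7387
  (v3,v4,v2) [-+-] → (0.874413, -1.67599, 0.4226)–(-0.874413, -1.67599, 0.4226)  len=1.7488
  (v3,v8,v9) [--+] → (1.8374, 0, 0.4226)–(1.39677, -1.15363, 0.4226)  len=1.2349
  (v2,v4,v11) [-++] → (-0.874413, -1.67599, 0.4226)–(-1.39677, -1.15363, 0.4226)  len=0.7387
  (v9,v8,v1) [+--] → (1.8374, 0, 0.4226)–(1.39677, 1.15363, 0.4226)  len=1.2349

Chained into 1 loop(s):
  loop 1: 10 segments, perimeter = 11.3922
Total perimeter = 11.392


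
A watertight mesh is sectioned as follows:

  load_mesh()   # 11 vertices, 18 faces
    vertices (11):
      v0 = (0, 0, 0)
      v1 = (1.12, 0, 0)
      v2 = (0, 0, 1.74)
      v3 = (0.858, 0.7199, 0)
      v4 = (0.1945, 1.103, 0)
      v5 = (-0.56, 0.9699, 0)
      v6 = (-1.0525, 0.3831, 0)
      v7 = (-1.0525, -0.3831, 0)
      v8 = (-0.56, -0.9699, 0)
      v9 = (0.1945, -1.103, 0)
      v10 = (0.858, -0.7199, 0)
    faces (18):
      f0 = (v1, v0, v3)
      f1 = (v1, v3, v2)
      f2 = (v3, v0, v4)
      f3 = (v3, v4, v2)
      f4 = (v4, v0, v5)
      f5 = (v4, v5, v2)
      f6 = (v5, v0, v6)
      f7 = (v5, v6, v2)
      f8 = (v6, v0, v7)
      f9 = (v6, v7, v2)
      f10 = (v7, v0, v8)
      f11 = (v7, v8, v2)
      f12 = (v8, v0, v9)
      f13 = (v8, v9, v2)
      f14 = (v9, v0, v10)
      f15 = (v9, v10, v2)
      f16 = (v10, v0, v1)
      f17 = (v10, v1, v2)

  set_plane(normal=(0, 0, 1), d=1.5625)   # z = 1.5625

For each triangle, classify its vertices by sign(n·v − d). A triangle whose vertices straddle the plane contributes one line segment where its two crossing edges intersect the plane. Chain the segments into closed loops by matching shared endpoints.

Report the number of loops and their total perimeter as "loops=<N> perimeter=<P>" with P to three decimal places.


loops=1 perimeter=0.703

Straddling triangles (9 of 18):
  (v1,v3,v2) [--+] → (0.0875259, 0.0734381, 1.5625)–(0.114253, 0, 1.5625)  len=0.0782
  (v3,v4,v2) [--+] → (0.0198412, 0.112519, 1.5625)–(0.0875259, 0.0734381, 1.5625)  len=0.0782
  (v4,v5,v2) [--+] → (-0.0571264, 0.0989409, 1.5625)–(0.0198412, 0.112519, 1.5625)  len=0.0782
  (v5,v6,v2) [--+] → (-0.107367, 0.0390806, 1.5625)–(-0.0571264, 0.0989409, 1.5625)  len=0.0781
  (v6,v7,v2) [--+] → (-0.107367, -0.0390806, 1.5625)–(-0.107367, 0.0390806, 1.5625)  len=0.0782
  (v7,v8,v2) [--+] → (-0.0571264, -0.0989409, 1.5625)–(-0.107367, -0.0390806, 1.5625)  len=0.0781
  (v8,v9,v2) [--+] → (0.0198412, -0.112519, 1.5625)–(-0.0571264, -0.0989409, 1.5625)  len=0.0782
  (v9,v10,v2) [--+] → (0.0875259, -0.0734381, 1.5625)–(0.0198412, -0.112519, 1.5625)  len=0.0782
  (v10,v1,v2) [--+] → (0.114253, 0, 1.5625)–(0.0875259, -0.0734381, 1.5625)  len=0.0782

Chained into 1 loop(s):
  loop 1: 9 segments, perimeter = 0.7034
Total perimeter = 0.703


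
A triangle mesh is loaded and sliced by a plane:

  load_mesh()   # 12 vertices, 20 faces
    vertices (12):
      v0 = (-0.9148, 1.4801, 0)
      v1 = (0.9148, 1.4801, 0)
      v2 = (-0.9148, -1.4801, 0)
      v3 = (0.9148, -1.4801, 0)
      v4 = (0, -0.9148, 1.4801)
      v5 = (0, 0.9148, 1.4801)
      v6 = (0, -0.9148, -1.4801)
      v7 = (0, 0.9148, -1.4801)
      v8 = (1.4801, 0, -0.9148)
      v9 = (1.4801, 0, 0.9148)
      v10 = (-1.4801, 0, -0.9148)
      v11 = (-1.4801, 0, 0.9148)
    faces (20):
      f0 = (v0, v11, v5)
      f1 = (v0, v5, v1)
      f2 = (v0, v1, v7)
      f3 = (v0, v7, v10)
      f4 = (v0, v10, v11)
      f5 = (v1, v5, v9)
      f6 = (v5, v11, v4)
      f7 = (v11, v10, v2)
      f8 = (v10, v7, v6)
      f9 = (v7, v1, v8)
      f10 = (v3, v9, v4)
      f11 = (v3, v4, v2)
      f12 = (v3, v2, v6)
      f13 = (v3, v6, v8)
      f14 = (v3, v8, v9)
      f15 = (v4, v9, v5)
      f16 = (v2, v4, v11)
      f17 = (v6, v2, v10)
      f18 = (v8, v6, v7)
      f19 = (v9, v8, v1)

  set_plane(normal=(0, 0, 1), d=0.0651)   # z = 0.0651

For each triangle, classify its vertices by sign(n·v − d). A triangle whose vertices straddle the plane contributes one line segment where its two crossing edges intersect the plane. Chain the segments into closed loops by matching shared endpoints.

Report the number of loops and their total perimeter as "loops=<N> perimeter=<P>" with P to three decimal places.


loops=1 perimeter=9.840

Straddling triangles (10 of 20):
  (v0,v11,v5) [-++] → (-0.955028, 1.37477, 0.0651)–(-0.874564, 1.45524, 0.0651)  len=0.1138
  (v0,v5,v1) [-+-] → (-0.874564, 1.45524, 0.0651)–(0.874564, 1.45524, 0.0651)  len=1.7491
  (v0,v10,v11) [--+] → (-1.4801, 0, 0.0651)–(-0.955028, 1.37477, 0.0651)  len=1.4716
  (v1,v5,v9) [-++] → (0.874564, 1.45524, 0.0651)–(0.955028, 1.37477, 0.0651)  len=0.1138
  (v11,v10,v2) [+--] → (-1.4801, 0, 0.0651)–(-0.955028, -1.37477, 0.0651)  len=1.4716
  (v3,v9,v4) [-++] → (0.955028, -1.37477, 0.0651)–(0.874564, -1.45524, 0.0651)  len=0.1138
  (v3,v4,v2) [-+-] → (0.874564, -1.45524, 0.0651)–(-0.874564, -1.45524, 0.0651)  len=1.7491
  (v3,v8,v9) [--+] → (1.4801, 0, 0.0651)–(0.955028, -1.37477, 0.0651)  len=1.4716
  (v2,v4,v11) [-++] → (-0.874564, -1.45524, 0.0651)–(-0.955028, -1.37477, 0.0651)  len=0.1138
  (v9,v8,v1) [+--] → (1.4801, 0, 0.0651)–(0.955028, 1.37477, 0.0651)  len=1.4716

Chained into 1 loop(s):
  loop 1: 10 segments, perimeter = 9.8400
Total perimeter = 9.840


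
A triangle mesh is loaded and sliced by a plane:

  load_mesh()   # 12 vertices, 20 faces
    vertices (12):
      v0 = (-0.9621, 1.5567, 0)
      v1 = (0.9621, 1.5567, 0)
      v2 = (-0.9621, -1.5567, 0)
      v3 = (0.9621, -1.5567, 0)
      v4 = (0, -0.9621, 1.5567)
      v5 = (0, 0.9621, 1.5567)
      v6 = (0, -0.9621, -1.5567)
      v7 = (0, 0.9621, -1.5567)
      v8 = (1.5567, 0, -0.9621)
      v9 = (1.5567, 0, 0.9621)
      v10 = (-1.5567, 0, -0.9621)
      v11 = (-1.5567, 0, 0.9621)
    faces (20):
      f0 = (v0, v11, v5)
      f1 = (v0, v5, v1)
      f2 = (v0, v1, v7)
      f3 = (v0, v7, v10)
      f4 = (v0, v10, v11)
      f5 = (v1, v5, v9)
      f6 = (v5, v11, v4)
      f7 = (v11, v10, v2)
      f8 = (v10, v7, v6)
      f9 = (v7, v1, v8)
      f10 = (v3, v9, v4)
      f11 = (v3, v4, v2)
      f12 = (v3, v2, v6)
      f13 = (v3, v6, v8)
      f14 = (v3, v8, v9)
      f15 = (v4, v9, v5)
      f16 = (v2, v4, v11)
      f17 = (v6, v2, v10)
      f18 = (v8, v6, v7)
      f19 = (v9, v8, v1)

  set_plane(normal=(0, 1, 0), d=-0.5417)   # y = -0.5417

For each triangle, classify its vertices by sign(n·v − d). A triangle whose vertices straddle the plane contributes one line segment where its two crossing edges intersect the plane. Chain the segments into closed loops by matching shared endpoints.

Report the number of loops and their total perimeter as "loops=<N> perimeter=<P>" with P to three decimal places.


Straddling triangles (10 of 20):
  (v5,v11,v4) [++-] → (-0.680217, -0.5417, 1.29688)–(0, -0.5417, 1.5567)  len=0.7281
  (v11,v10,v2) [++-] → (-1.34979, -0.5417, -0.627309)–(-1.34979, -0.5417, 0.627309)  len=1.2546
  (v10,v7,v6) [++-] → (0, -0.5417, -1.5567)–(-0.680217, -0.5417, -1.29688)  len=0.7281
  (v3,v9,v4) [-+-] → (1.34979, -0.5417, 0.627309)–(0.680217, -0.5417, 1.29688)  len=0.9469
  (v3,v6,v8) [--+] → (0.680217, -0.5417, -1.29688)–(1.34979, -0.5417, -0.627309)  len=0.9469
  (v3,v8,v9) [-++] → (1.34979, -0.5417, -0.627309)–(1.34979, -0.5417, 0.627309)  len=1.2546
  (v4,v9,v5) [-++] → (0.680217, -0.5417, 1.29688)–(0, -0.5417, 1.5567)  len=0.7281
  (v2,v4,v11) [--+] → (-0.680217, -0.5417, 1.29688)–(-1.34979, -0.5417, 0.627309)  len=0.9469
  (v6,v2,v10) [--+] → (-1.34979, -0.5417, -0.627309)–(-0.680217, -0.5417, -1.29688)  len=0.9469
  (v8,v6,v7) [+-+] → (0.680217, -0.5417, -1.29688)–(0, -0.5417, -1.5567)  len=0.7281

Chained into 1 loop(s):
  loop 1: 10 segments, perimeter = 9.2095
Total perimeter = 9.210

loops=1 perimeter=9.210


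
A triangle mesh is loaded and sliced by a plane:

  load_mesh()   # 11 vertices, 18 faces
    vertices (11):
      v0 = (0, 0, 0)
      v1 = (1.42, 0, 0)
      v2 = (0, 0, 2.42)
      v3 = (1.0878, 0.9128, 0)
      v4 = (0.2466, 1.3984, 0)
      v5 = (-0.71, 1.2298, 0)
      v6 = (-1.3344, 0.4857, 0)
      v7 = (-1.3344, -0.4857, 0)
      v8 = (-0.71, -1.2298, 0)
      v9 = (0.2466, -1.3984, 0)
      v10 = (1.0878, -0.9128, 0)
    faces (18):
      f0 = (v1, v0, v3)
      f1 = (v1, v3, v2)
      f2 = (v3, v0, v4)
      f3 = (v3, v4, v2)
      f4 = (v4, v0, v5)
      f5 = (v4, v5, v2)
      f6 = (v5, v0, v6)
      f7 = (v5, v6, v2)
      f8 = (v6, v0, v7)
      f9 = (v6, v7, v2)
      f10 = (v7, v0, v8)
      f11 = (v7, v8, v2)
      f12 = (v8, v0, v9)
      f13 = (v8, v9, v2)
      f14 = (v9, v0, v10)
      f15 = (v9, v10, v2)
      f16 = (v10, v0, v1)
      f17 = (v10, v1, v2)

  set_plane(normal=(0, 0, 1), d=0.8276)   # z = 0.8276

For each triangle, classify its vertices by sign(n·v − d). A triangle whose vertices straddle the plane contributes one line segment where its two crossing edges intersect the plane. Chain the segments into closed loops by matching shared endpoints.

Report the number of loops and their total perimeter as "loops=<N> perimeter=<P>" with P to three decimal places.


loops=1 perimeter=5.752

Straddling triangles (9 of 18):
  (v1,v3,v2) [--+] → (0.71579, 0.600637, 0.8276)–(0.934383, 0, 0.8276)  len=0.6392
  (v3,v4,v2) [--+] → (0.162267, 0.92017, 0.8276)–(0.71579, 0.600637, 0.8276)  len=0.6391
  (v4,v5,v2) [--+] → (-0.467192, 0.809229, 0.8276)–(0.162267, 0.92017, 0.8276)  len=0.6392
  (v5,v6,v2) [--+] → (-0.878057, 0.319599, 0.8276)–(-0.467192, 0.809229, 0.8276)  len=0.6392
  (v6,v7,v2) [--+] → (-0.878057, -0.319599, 0.8276)–(-0.878057, 0.319599, 0.8276)  len=0.6392
  (v7,v8,v2) [--+] → (-0.467192, -0.809229, 0.8276)–(-0.878057, -0.319599, 0.8276)  len=0.6392
  (v8,v9,v2) [--+] → (0.162267, -0.92017, 0.8276)–(-0.467192, -0.809229, 0.8276)  len=0.6392
  (v9,v10,v2) [--+] → (0.71579, -0.600637, 0.8276)–(0.162267, -0.92017, 0.8276)  len=0.6391
  (v10,v1,v2) [--+] → (0.934383, 0, 0.8276)–(0.71579, -0.600637, 0.8276)  len=0.6392

Chained into 1 loop(s):
  loop 1: 9 segments, perimeter = 5.7525
Total perimeter = 5.752


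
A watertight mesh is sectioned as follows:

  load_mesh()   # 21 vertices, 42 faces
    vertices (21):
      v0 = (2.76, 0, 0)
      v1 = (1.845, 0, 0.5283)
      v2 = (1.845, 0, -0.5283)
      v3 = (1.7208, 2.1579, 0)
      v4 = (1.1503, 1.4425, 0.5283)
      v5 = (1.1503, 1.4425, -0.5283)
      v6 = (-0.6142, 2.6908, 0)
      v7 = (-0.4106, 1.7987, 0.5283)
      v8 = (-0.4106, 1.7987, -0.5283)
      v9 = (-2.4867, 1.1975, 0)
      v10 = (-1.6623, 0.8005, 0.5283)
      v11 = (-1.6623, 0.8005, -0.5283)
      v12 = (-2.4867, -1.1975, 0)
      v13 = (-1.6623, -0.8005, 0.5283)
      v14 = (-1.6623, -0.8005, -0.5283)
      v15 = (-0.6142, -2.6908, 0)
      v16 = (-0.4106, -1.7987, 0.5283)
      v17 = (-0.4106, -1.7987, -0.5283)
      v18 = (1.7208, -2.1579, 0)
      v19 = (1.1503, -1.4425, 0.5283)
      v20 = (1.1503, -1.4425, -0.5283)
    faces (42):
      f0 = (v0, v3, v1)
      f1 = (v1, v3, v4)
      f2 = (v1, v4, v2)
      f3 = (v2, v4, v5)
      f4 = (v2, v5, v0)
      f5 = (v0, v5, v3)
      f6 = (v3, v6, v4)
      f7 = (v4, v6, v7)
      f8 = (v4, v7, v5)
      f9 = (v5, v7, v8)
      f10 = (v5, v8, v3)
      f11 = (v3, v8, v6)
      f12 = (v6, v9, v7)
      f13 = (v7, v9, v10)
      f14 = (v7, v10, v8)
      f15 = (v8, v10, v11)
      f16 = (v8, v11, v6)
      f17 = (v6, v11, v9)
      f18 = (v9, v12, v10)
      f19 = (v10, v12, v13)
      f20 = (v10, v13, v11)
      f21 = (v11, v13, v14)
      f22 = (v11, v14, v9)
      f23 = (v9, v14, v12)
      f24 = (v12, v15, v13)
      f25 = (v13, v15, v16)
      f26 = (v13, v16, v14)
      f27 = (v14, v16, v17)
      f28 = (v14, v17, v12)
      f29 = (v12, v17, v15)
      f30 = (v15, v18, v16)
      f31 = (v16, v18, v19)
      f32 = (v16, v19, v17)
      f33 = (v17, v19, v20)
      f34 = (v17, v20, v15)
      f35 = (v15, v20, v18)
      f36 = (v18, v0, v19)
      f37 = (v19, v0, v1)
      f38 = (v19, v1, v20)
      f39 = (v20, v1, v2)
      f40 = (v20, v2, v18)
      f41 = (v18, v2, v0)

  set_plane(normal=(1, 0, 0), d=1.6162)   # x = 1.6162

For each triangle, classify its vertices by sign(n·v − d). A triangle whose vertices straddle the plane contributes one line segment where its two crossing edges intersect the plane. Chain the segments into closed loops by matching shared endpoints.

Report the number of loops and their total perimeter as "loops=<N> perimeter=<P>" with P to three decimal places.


loops=2 perimeter=9.286

Straddling triangles (16 of 42):
  (v1,v3,v4) [++-] → (1.6162, 2.02673, 0.0968627)–(1.6162, 0.475089, 0.5283)  len=1.6105
  (v1,v4,v2) [+-+] → (1.6162, 0.475089, 0.5283)–(1.6162, 0.475089, -0.180308)  len=0.7086
  (v2,v4,v5) [+--] → (1.6162, 0.475089, -0.180308)–(1.6162, 0.475089, -0.5283)  len=0.3480
  (v2,v5,v0) [+-+] → (1.6162, 0.475089, -0.5283)–(1.6162, 1.02499, -0.375393)  len=0.5708
  (v0,v5,v3) [+-+] → (1.6162, 1.02499, -0.375393)–(1.6162, 2.02673, -0.0968627)  len=1.0397
  (v3,v6,v4) [+--] → (1.6162, 2.18177, 0)–(1.6162, 2.02673, 0.0968627)  len=0.1828
  (v5,v8,v3) [--+] → (1.6162, 2.14027, -0.0259267)–(1.6162, 2.02673, -0.0968627)  len=0.1339
  (v3,v8,v6) [+--] → (1.6162, 2.14027, -0.0259267)–(1.6162, 2.18177, 0)  len=0.0489
  (v15,v18,v16) [-+-] → (1.6162, -2.18177, 0)–(1.6162, -2.14027, 0.0259267)  len=0.0489
  (v16,v18,v19) [-+-] → (1.6162, -2.14027, 0.0259267)–(1.6162, -2.02673, 0.0968627)  len=0.1339
  (v15,v20,v18) [--+] → (1.6162, -2.02673, -0.0968627)–(1.6162, -2.18177, 0)  len=0.1828
  (v18,v0,v19) [++-] → (1.6162, -1.02499, 0.375393)–(1.6162, -2.02673, 0.0968627)  len=1.0397
  (v19,v0,v1) [-++] → (1.6162, -1.02499, 0.375393)–(1.6162, -0.475089, 0.5283)  len=0.5708
  (v19,v1,v20) [-+-] → (1.6162, -0.475089, 0.5283)–(1.6162, -0.475089, 0.180308)  len=0.3480
  (v20,v1,v2) [-++] → (1.6162, -0.475089, 0.180308)–(1.6162, -0.475089, -0.5283)  len=0.7086
  (v20,v2,v18) [-++] → (1.6162, -0.475089, -0.5283)–(1.6162, -2.02673, -0.0968627)  len=1.6105

Chained into 2 loop(s):
  loop 1: 8 segments, perimeter = 4.6432
  loop 2: 8 segments, perimeter = 4.6432
Total perimeter = 9.286


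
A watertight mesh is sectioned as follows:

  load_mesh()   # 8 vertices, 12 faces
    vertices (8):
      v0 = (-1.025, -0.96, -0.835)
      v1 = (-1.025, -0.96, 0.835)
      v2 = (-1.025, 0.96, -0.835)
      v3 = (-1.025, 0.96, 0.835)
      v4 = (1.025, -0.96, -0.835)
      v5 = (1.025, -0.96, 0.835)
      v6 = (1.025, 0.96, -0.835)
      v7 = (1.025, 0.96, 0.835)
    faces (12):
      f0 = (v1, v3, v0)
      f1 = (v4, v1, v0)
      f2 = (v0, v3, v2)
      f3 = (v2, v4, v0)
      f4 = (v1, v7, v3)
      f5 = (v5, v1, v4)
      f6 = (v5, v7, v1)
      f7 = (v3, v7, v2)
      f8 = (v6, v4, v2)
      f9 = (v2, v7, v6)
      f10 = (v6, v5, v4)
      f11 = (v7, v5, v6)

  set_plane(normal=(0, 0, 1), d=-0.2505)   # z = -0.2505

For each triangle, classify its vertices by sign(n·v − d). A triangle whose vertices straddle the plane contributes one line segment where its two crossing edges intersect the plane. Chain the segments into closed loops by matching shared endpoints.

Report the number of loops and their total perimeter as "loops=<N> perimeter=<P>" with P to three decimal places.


loops=1 perimeter=7.940

Straddling triangles (8 of 12):
  (v1,v3,v0) [++-] → (-1.025, -0.288, -0.2505)–(-1.025, -0.96, -0.2505)  len=0.6720
  (v4,v1,v0) [-+-] → (0.3075, -0.96, -0.2505)–(-1.025, -0.96, -0.2505)  len=1.3325
  (v0,v3,v2) [-+-] → (-1.025, -0.288, -0.2505)–(-1.025, 0.96, -0.2505)  len=1.2480
  (v5,v1,v4) [++-] → (0.3075, -0.96, -0.2505)–(1.025, -0.96, -0.2505)  len=0.7175
  (v3,v7,v2) [++-] → (-0.3075, 0.96, -0.2505)–(-1.025, 0.96, -0.2505)  len=0.7175
  (v2,v7,v6) [-+-] → (-0.3075, 0.96, -0.2505)–(1.025, 0.96, -0.2505)  len=1.3325
  (v6,v5,v4) [-+-] → (1.025, 0.288, -0.2505)–(1.025, -0.96, -0.2505)  len=1.2480
  (v7,v5,v6) [++-] → (1.025, 0.288, -0.2505)–(1.025, 0.96, -0.2505)  len=0.6720

Chained into 1 loop(s):
  loop 1: 8 segments, perimeter = 7.9400
Total perimeter = 7.940


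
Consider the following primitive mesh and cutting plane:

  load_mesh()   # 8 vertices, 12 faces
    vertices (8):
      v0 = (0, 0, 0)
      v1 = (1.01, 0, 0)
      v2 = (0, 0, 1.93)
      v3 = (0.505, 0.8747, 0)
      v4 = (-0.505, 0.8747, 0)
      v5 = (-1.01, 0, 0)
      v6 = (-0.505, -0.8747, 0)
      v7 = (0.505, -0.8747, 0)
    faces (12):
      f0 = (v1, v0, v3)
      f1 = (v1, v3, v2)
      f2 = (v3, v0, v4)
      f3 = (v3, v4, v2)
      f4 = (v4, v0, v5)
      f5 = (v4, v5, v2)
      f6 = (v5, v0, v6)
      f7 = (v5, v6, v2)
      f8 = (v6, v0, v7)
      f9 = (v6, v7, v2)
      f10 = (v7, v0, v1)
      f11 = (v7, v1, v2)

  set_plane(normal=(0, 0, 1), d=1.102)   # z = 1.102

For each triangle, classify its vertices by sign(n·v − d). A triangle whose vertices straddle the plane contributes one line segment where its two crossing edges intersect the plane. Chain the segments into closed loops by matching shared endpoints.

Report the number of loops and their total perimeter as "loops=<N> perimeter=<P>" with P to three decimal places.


Straddling triangles (6 of 12):
  (v1,v3,v2) [--+] → (0.216653, 0.37526, 1.102)–(0.433306, 0, 1.102)  len=0.4333
  (v3,v4,v2) [--+] → (-0.216653, 0.37526, 1.102)–(0.216653, 0.37526, 1.102)  len=0.4333
  (v4,v5,v2) [--+] → (-0.433306, 0, 1.102)–(-0.216653, 0.37526, 1.102)  len=0.4333
  (v5,v6,v2) [--+] → (-0.216653, -0.37526, 1.102)–(-0.433306, 0, 1.102)  len=0.4333
  (v6,v7,v2) [--+] → (0.216653, -0.37526, 1.102)–(-0.216653, -0.37526, 1.102)  len=0.4333
  (v7,v1,v2) [--+] → (0.433306, 0, 1.102)–(0.216653, -0.37526, 1.102)  len=0.4333

Chained into 1 loop(s):
  loop 1: 6 segments, perimeter = 2.5999
Total perimeter = 2.600

loops=1 perimeter=2.600


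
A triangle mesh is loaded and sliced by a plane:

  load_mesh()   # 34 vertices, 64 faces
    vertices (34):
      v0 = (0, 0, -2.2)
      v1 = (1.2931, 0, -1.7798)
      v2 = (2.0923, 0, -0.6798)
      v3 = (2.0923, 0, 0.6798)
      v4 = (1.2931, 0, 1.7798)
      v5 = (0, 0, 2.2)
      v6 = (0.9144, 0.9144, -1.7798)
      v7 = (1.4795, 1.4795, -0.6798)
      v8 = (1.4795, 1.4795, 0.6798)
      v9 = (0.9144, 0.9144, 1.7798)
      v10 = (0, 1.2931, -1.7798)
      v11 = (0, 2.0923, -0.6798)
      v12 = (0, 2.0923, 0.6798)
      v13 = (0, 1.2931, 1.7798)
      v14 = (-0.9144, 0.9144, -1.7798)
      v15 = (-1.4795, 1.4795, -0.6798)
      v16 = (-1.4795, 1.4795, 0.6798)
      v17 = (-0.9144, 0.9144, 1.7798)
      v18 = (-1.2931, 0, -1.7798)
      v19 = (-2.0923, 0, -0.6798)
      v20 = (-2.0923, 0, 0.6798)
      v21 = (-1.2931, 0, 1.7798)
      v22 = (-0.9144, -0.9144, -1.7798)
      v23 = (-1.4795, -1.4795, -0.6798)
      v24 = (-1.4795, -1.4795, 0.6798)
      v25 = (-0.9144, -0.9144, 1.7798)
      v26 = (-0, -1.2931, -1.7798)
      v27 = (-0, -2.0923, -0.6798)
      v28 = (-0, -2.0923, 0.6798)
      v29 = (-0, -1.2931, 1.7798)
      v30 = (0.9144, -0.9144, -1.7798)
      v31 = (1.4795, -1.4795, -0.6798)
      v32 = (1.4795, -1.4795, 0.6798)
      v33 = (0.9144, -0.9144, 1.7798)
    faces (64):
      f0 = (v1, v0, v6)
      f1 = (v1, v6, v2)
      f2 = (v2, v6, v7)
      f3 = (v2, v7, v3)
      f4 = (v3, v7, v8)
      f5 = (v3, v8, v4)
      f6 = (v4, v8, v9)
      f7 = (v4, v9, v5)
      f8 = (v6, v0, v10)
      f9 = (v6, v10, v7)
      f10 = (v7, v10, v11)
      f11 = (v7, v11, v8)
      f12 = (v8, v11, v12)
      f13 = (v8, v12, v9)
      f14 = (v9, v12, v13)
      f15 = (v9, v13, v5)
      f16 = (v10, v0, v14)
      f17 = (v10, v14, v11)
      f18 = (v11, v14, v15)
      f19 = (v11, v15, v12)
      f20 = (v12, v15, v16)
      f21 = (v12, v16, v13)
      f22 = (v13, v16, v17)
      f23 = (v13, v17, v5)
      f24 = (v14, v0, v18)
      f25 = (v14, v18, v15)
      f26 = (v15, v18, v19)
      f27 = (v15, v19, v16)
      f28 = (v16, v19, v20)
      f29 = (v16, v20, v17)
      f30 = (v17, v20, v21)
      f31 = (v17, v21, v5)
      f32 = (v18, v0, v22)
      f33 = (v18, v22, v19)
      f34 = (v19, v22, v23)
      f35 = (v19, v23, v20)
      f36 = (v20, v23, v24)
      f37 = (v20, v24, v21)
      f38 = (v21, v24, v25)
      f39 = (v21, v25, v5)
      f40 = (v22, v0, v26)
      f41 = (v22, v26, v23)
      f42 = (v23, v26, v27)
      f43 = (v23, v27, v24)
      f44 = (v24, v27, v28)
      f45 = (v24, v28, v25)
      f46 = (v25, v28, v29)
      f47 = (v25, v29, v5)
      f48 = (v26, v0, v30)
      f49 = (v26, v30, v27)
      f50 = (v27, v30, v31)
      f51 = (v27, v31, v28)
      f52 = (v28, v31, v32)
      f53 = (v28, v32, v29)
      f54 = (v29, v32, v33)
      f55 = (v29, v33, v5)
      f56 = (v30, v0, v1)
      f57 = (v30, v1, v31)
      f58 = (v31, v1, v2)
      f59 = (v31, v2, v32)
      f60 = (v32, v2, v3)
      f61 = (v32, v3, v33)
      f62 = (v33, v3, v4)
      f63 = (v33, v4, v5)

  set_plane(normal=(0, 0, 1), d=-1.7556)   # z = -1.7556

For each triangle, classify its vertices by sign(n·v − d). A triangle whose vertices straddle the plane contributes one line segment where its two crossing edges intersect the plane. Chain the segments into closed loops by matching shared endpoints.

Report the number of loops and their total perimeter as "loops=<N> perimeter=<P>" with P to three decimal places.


loops=1 perimeter=8.025

Straddling triangles (16 of 64):
  (v1,v6,v2) [--+] → (0.940314, 0.894283, -1.7556)–(1.31068, 0, -1.7556)  len=0.9679
  (v2,v6,v7) [+-+] → (0.940314, 0.894283, -1.7556)–(0.926832, 0.926832, -1.7556)  len=0.0352
  (v6,v10,v7) [--+] → (0.032549, 1.2972, -1.7556)–(0.926832, 0.926832, -1.7556)  len=0.9679
  (v7,v10,v11) [+-+] → (0.032549, 1.2972, -1.7556)–(0, 1.31068, -1.7556)  len=0.0352
  (v10,v14,v11) [--+] → (-0.894283, 0.940314, -1.7556)–(0, 1.31068, -1.7556)  len=0.9679
  (v11,v14,v15) [+-+] → (-0.894283, 0.940314, -1.7556)–(-0.926832, 0.926832, -1.7556)  len=0.0352
  (v14,v18,v15) [--+] → (-1.2972, 0.032549, -1.7556)–(-0.926832, 0.926832, -1.7556)  len=0.9679
  (v15,v18,v19) [+-+] → (-1.2972, 0.032549, -1.7556)–(-1.31068, 0, -1.7556)  len=0.0352
  (v18,v22,v19) [--+] → (-0.940314, -0.894283, -1.7556)–(-1.31068, 0, -1.7556)  len=0.9679
  (v19,v22,v23) [+-+] → (-0.940314, -0.894283, -1.7556)–(-0.926832, -0.926832, -1.7556)  len=0.0352
  (v22,v26,v23) [--+] → (-0.032549, -1.2972, -1.7556)–(-0.926832, -0.926832, -1.7556)  len=0.9679
  (v23,v26,v27) [+-+] → (-0.032549, -1.2972, -1.7556)–(0, -1.31068, -1.7556)  len=0.0352
  (v26,v30,v27) [--+] → (0.894283, -0.940314, -1.7556)–(0, -1.31068, -1.7556)  len=0.9679
  (v27,v30,v31) [+-+] → (0.894283, -0.940314, -1.7556)–(0.926832, -0.926832, -1.7556)  len=0.0352
  (v30,v1,v31) [--+] → (1.2972, -0.032549, -1.7556)–(0.926832, -0.926832, -1.7556)  len=0.9679
  (v31,v1,v2) [+-+] → (1.2972, -0.032549, -1.7556)–(1.31068, 0, -1.7556)  len=0.0352

Chained into 1 loop(s):
  loop 1: 16 segments, perimeter = 8.0254
Total perimeter = 8.025


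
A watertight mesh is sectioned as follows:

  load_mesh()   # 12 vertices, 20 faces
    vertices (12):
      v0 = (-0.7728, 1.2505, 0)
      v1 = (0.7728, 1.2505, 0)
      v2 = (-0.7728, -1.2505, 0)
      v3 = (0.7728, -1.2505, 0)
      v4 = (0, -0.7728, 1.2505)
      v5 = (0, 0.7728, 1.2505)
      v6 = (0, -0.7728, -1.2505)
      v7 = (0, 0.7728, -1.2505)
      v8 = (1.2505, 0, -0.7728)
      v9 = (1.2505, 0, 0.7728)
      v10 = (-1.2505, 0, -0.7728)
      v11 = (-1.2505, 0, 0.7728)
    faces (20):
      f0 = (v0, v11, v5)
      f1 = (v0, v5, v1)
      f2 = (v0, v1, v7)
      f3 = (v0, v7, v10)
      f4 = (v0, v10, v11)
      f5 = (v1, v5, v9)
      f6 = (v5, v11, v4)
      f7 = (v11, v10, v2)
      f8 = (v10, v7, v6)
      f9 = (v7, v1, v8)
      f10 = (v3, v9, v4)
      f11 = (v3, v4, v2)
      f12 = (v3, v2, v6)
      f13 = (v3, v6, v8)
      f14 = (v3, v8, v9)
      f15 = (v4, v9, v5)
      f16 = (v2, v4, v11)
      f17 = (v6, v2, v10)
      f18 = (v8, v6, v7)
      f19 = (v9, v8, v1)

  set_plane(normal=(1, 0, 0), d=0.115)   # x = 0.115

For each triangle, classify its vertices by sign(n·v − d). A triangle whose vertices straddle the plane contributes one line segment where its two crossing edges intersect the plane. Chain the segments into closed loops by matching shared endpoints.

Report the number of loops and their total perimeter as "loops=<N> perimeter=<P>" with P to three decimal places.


Straddling triangles (10 of 20):
  (v0,v5,v1) [--+] → (0.115, 0.843886, 1.06441)–(0.115, 1.2505, 0)  len=1.1394
  (v0,v1,v7) [-+-] → (0.115, 1.2505, 0)–(0.115, 0.843886, -1.06441)  len=1.1394
  (v1,v5,v9) [+-+] → (0.115, 0.843886, 1.06441)–(0.115, 0.701731, 1.20657)  len=0.2010
  (v7,v1,v8) [-++] → (0.115, 0.843886, -1.06441)–(0.115, 0.701731, -1.20657)  len=0.2010
  (v3,v9,v4) [++-] → (0.115, -0.701731, 1.20657)–(0.115, -0.843886, 1.06441)  len=0.2010
  (v3,v4,v2) [+--] → (0.115, -0.843886, 1.06441)–(0.115, -1.2505, 0)  len=1.1394
  (v3,v2,v6) [+--] → (0.115, -1.2505, 0)–(0.115, -0.843886, -1.06441)  len=1.1394
  (v3,v6,v8) [+-+] → (0.115, -0.843886, -1.06441)–(0.115, -0.701731, -1.20657)  len=0.2010
  (v4,v9,v5) [-+-] → (0.115, -0.701731, 1.20657)–(0.115, 0.701731, 1.20657)  len=1.4035
  (v8,v6,v7) [+--] → (0.115, -0.701731, -1.20657)–(0.115, 0.701731, -1.20657)  len=1.4035

Chained into 1 loop(s):
  loop 1: 10 segments, perimeter = 8.1688
Total perimeter = 8.169

loops=1 perimeter=8.169


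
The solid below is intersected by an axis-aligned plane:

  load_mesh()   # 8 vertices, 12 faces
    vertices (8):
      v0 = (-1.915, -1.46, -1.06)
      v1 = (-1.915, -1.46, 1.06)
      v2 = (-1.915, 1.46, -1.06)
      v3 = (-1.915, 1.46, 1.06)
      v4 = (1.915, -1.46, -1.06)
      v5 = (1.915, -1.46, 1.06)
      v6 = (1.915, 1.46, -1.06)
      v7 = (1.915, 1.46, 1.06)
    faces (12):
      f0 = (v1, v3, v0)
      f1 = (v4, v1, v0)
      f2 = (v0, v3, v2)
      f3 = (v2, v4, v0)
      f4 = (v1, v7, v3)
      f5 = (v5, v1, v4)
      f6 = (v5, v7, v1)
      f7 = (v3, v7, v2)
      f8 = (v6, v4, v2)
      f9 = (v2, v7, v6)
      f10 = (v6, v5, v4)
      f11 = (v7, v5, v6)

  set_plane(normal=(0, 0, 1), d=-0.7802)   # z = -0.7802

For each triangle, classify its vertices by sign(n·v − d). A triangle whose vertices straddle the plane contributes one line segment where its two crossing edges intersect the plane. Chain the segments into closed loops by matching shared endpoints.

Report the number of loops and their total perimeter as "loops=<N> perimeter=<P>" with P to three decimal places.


Straddling triangles (8 of 12):
  (v1,v3,v0) [++-] → (-1.915, -1.07462, -0.7802)–(-1.915, -1.46, -0.7802)  len=0.3854
  (v4,v1,v0) [-+-] → (1.40951, -1.46, -0.7802)–(-1.915, -1.46, -0.7802)  len=3.3245
  (v0,v3,v2) [-+-] → (-1.915, -1.07462, -0.7802)–(-1.915, 1.46, -0.7802)  len=2.5346
  (v5,v1,v4) [++-] → (1.40951, -1.46, -0.7802)–(1.915, -1.46, -0.7802)  len=0.5055
  (v3,v7,v2) [++-] → (-1.40951, 1.46, -0.7802)–(-1.915, 1.46, -0.7802)  len=0.5055
  (v2,v7,v6) [-+-] → (-1.40951, 1.46, -0.7802)–(1.915, 1.46, -0.7802)  len=3.3245
  (v6,v5,v4) [-+-] → (1.915, 1.07462, -0.7802)–(1.915, -1.46, -0.7802)  len=2.5346
  (v7,v5,v6) [++-] → (1.915, 1.07462, -0.7802)–(1.915, 1.46, -0.7802)  len=0.3854

Chained into 1 loop(s):
  loop 1: 8 segments, perimeter = 13.5000
Total perimeter = 13.500

loops=1 perimeter=13.500


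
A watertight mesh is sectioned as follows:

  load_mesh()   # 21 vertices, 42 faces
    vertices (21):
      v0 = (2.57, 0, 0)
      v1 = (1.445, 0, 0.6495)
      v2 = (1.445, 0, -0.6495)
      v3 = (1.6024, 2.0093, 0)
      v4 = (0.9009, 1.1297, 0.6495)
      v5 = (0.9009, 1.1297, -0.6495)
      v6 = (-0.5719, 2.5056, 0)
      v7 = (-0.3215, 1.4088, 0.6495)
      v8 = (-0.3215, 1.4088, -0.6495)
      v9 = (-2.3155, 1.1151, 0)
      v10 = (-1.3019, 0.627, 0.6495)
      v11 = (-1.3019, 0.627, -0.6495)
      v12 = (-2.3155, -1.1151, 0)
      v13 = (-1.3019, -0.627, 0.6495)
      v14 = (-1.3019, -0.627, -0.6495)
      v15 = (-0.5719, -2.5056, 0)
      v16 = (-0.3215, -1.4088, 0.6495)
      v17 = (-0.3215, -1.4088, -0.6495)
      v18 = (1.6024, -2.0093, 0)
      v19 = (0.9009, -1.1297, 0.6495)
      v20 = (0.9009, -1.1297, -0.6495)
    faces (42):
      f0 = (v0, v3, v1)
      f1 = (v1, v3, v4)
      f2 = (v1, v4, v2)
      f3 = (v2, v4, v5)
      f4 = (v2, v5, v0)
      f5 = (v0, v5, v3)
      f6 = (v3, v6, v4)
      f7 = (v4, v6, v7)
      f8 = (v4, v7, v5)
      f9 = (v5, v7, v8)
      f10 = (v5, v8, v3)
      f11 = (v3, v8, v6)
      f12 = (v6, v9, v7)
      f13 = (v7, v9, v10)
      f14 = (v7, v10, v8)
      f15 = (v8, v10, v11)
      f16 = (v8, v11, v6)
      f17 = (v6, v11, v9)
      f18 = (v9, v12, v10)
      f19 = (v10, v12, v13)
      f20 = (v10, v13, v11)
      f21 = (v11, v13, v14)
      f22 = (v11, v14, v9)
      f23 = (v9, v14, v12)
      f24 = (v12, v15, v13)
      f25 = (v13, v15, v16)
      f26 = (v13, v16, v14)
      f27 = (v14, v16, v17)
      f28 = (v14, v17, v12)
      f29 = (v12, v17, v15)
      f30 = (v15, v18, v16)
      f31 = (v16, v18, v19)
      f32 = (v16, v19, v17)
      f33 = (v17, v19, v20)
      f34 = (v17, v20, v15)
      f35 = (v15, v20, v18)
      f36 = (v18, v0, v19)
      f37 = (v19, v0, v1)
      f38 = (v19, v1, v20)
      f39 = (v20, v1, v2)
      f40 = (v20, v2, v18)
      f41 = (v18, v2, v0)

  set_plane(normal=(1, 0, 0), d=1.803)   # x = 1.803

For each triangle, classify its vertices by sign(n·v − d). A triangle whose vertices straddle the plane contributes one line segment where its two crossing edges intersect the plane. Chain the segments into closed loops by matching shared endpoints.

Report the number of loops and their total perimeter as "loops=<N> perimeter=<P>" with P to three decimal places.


loops=1 perimeter=6.613

Straddling triangles (6 of 42):
  (v0,v3,v1) [+--] → (1.803, 1.59274, 0)–(1.803, 0, 0.442815)  len=1.6531
  (v2,v5,v0) [--+] → (1.803, 0.51913, -0.298464)–(1.803, 0, -0.442815)  len=0.5388
  (v0,v5,v3) [+--] → (1.803, 0.51913, -0.298464)–(1.803, 1.59274, 0)  len=1.1143
  (v18,v0,v19) [-+-] → (1.803, -1.59274, 0)–(1.803, -0.51913, 0.298464)  len=1.1143
  (v19,v0,v1) [-+-] → (1.803, -0.51913, 0.298464)–(1.803, 0, 0.442815)  len=0.5388
  (v18,v2,v0) [--+] → (1.803, 0, -0.442815)–(1.803, -1.59274, 0)  len=1.6531

Chained into 1 loop(s):
  loop 1: 6 segments, perimeter = 6.6126
Total perimeter = 6.613


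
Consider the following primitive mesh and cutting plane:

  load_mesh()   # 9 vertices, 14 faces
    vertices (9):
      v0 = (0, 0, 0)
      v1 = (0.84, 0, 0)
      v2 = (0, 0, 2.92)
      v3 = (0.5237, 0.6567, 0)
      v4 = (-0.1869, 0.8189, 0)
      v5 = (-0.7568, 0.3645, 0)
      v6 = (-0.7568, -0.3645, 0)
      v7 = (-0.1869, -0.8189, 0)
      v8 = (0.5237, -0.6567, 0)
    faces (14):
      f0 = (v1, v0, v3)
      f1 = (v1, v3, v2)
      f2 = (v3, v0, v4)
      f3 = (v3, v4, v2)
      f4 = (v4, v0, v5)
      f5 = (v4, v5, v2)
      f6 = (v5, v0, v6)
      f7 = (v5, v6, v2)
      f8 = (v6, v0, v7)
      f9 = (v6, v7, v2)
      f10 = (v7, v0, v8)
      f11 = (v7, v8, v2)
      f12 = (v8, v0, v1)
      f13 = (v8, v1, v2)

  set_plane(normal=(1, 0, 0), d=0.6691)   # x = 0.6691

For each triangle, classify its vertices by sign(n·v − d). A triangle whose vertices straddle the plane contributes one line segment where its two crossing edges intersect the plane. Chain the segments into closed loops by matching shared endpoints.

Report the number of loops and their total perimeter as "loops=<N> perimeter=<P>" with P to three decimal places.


Straddling triangles (4 of 14):
  (v1,v0,v3) [+--] → (0.6691, 0, 0)–(0.6691, 0.354821, 0)  len=0.3548
  (v1,v3,v2) [+--] → (0.6691, 0.354821, 0)–(0.6691, 0, 0.594081)  len=0.6920
  (v8,v0,v1) [--+] → (0.6691, 0, 0)–(0.6691, -0.354821, 0)  len=0.3548
  (v8,v1,v2) [-+-] → (0.6691, -0.354821, 0)–(0.6691, 0, 0.594081)  len=0.6920

Chained into 1 loop(s):
  loop 1: 4 segments, perimeter = 2.0936
Total perimeter = 2.094

loops=1 perimeter=2.094


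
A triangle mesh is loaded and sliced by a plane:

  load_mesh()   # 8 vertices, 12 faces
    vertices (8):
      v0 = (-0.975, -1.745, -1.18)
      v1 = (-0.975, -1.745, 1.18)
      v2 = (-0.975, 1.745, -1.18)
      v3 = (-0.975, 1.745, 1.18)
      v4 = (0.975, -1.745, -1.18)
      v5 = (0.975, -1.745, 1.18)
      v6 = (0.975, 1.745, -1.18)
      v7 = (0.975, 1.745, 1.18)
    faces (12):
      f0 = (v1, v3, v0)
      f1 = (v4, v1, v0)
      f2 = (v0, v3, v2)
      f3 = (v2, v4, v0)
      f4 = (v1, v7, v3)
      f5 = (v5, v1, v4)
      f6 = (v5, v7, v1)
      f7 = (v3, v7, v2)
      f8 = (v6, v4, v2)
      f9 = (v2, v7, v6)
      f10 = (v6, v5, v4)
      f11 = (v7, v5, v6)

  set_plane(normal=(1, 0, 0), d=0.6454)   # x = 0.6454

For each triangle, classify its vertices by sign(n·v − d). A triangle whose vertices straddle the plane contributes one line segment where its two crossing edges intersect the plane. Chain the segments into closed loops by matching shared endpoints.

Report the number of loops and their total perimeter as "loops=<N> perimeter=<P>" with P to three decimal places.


loops=1 perimeter=11.700

Straddling triangles (8 of 12):
  (v4,v1,v0) [+--] → (0.6454, -1.745, -0.781099)–(0.6454, -1.745, -1.18)  len=0.3989
  (v2,v4,v0) [-+-] → (0.6454, -1.1551, -1.18)–(0.6454, -1.745, -1.18)  len=0.5899
  (v1,v7,v3) [-+-] → (0.6454, 1.1551, 1.18)–(0.6454, 1.745, 1.18)  len=0.5899
  (v5,v1,v4) [+-+] → (0.6454, -1.745, 1.18)–(0.6454, -1.745, -0.781099)  len=1.9611
  (v5,v7,v1) [++-] → (0.6454, 1.1551, 1.18)–(0.6454, -1.745, 1.18)  len=2.9001
  (v3,v7,v2) [-+-] → (0.6454, 1.745, 1.18)–(0.6454, 1.745, 0.781099)  len=0.3989
  (v6,v4,v2) [++-] → (0.6454, -1.1551, -1.18)–(0.6454, 1.745, -1.18)  len=2.9001
  (v2,v7,v6) [-++] → (0.6454, 1.745, 0.781099)–(0.6454, 1.745, -1.18)  len=1.9611

Chained into 1 loop(s):
  loop 1: 8 segments, perimeter = 11.7000
Total perimeter = 11.700


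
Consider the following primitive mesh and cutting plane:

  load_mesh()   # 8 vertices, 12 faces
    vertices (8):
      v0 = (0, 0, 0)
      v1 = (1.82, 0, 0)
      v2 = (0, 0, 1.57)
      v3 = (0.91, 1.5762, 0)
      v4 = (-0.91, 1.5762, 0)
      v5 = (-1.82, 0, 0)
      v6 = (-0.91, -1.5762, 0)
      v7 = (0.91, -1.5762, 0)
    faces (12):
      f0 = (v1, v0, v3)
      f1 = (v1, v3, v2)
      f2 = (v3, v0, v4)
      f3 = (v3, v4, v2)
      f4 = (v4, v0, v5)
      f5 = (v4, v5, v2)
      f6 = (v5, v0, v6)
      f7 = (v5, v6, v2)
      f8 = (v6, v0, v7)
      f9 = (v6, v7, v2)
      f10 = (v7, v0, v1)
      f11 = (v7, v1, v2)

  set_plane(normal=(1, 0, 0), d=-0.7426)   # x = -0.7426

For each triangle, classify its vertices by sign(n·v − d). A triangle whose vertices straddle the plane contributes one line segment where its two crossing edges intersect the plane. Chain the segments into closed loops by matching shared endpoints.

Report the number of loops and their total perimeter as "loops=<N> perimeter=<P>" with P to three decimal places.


Straddling triangles (8 of 12):
  (v3,v0,v4) [++-] → (-0.7426, 1.28625, 0)–(-0.7426, 1.5762, 0)  len=0.2900
  (v3,v4,v2) [+-+] → (-0.7426, 1.5762, 0)–(-0.7426, 1.28625, 0.288811)  len=0.4092
  (v4,v0,v5) [-+-] → (-0.7426, 1.28625, 0)–(-0.7426, 0, 0)  len=1.2862
  (v4,v5,v2) [--+] → (-0.7426, 0, 0.929405)–(-0.7426, 1.28625, 0.288811)  len=1.4369
  (v5,v0,v6) [-+-] → (-0.7426, 0, 0)–(-0.7426, -1.28625, 0)  len=1.2862
  (v5,v6,v2) [--+] → (-0.7426, -1.28625, 0.288811)–(-0.7426, 0, 0.929405)  len=1.4369
  (v6,v0,v7) [-++] → (-0.7426, -1.28625, 0)–(-0.7426, -1.5762, 0)  len=0.2900
  (v6,v7,v2) [-++] → (-0.7426, -1.5762, 0)–(-0.7426, -1.28625, 0.288811)  len=0.4092

Chained into 1 loop(s):
  loop 1: 8 segments, perimeter = 6.8448
Total perimeter = 6.845

loops=1 perimeter=6.845
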